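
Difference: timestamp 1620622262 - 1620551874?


Difference = 1620622262 - 1620551874 = 70388 seconds
In hours: 70388 / 3600 ≈ 19.6
In days: 70388 / 86400 ≈ 0.81

70388 seconds (19.6 hours / 0.81 days)


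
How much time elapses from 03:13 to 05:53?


2h 40m

End time in minutes: 5×60 + 53 = 353
Start time in minutes: 3×60 + 13 = 193
Difference = 353 - 193 = 160 minutes
= 2 hours 40 minutes


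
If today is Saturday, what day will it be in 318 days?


Start: Saturday (index 5)
(5 + 318) mod 7
= 323 mod 7
= 1
Index 1 → Tuesday

Tuesday


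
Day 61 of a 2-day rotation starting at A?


Shifts: A, B
Start: A (index 0)
Day 61: (0 + 61 - 1) mod 2
= 60 mod 2
= 0
Index 0 → shift A

Shift A


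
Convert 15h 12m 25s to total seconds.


Hours: 15 × 3600 = 54000
Minutes: 12 × 60 = 720
Seconds: 25
Total = 54000 + 720 + 25 = 54745

54745 seconds


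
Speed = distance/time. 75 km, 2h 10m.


34.6 km/h

Distance: 75 km
Time: 2h 10m = 130 min = 130/60 = 13/6 hours
Speed = 75 ÷ (13/6) = 75 × 6 / 13 = 450/13 ≈ 34.6 km/h


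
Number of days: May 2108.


31 days

Month: May (month 5)
May has 31 days


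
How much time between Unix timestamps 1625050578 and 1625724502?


Difference = 1625724502 - 1625050578 = 673924 seconds
In hours: 673924 / 3600 ≈ 187.2
In days: 673924 / 86400 ≈ 7.80

673924 seconds (187.2 hours / 7.80 days)


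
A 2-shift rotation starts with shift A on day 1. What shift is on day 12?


Shifts: A, B
Start: A (index 0)
Day 12: (0 + 12 - 1) mod 2
= 11 mod 2
= 1
Index 1 → shift B

Shift B


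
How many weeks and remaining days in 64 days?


Weeks: 64 ÷ 7 = 9 remainder 1

9 weeks 1 days


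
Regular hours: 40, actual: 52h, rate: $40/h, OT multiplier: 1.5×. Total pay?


Regular: 40h × $40 = $1600.00
Overtime: 52 - 40 = 12h
OT pay: 12h × $40 × 1.5 = $720.00
Total = $1600.00 + $720.00 = $2320.00

$2320.00


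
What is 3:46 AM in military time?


03:46

Input: 3:46 AM
AM hour stays: 3


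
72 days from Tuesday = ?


Start: Tuesday (index 1)
(1 + 72) mod 7
= 73 mod 7
= 3
Index 3 → Thursday

Thursday


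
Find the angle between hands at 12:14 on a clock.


Hour hand (12 ≡ 0 on the dial): 0×30 + 14×0.5 = 7.0°
Minute hand = 14×6 = 84°
Difference = |7.0 - 84| = 77.0°

77.0°


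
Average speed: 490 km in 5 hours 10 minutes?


Distance: 490 km
Time: 5h 10m = 310 min = 310/60 = 31/6 hours
Speed = 490 ÷ (31/6) = 490 × 6 / 31 = 2940/31 ≈ 94.8 km/h

94.8 km/h


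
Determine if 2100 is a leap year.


No

Rules: divisible by 4 AND (not by 100 OR by 400)
2100 ÷ 4 = 525 exactly → divisible by 4
2100 ÷ 100 = 21 exactly → divisible by 100
2100 ÷ 400 = 5 remainder 100 → not divisible by 400
Divisible by 100 but not by 400 → not a leap year


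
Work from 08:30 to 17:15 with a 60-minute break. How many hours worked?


7h 45m (465 minutes)

Total time = (17×60+15) - (8×60+30)
= 1035 - 510 = 525 min
Minus break: 525 - 60 = 465 min
= 7h 45m


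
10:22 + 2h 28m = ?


Start: 622 minutes from midnight
Add: 148 minutes
Total: 770 minutes
Hours: 770 ÷ 60 = 12 remainder 50

12:50


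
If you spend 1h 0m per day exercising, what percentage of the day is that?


Time: 60 minutes
Day: 1440 minutes
Percentage = (60/1440) × 100 ≈ 4.2%

4.2%


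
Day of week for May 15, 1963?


Wednesday

Zeller's congruence:
q=15, m=5, k=63, j=19
h = (15 + ⌊13×6/5⌋ + 63 + ⌊63/4⌋ + ⌊19/4⌋ - 2×19) mod 7
= (15 + 15 + 63 + 15 + 4 - 38) mod 7
= 74 mod 7 = 4
h=4 → Wednesday


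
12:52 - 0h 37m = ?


12:15

Start: 772 minutes from midnight
Subtract: 37 minutes
Remaining: 772 - 37 = 735
Hours: 12, Minutes: 15


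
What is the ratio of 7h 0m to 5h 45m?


28:23 (1.22)

Duration 1: 420 minutes
Duration 2: 345 minutes
Ratio = 420:345
GCD = 15
Simplified = 28:23
As a decimal: 28/23 ≈ 1.22


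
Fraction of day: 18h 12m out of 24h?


0.7583 (75.83%)

Total minutes: 18×60 + 12 = 1092
Day = 24×60 = 1440 minutes
Fraction = 1092/1440 ≈ 0.7583
As a percentage: 1092/1440 × 100 ≈ 75.83%


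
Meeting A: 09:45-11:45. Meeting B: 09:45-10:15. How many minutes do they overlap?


30 minutes

Meeting A: 585-705 (in minutes from midnight)
Meeting B: 585-615
Overlap start = max(585, 585) = 585
Overlap end = min(705, 615) = 615
Overlap = max(0, 615 - 585) = 30 min


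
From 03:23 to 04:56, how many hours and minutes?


1h 33m

End time in minutes: 4×60 + 56 = 296
Start time in minutes: 3×60 + 23 = 203
Difference = 296 - 203 = 93 minutes
= 1 hours 33 minutes


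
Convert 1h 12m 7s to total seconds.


4327 seconds

Hours: 1 × 3600 = 3600
Minutes: 12 × 60 = 720
Seconds: 7
Total = 3600 + 720 + 7 = 4327


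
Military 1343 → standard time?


Hour: 13
13 - 12 = 1 → PM

1:43 PM


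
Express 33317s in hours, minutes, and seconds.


9h 15m 17s

Hours: 33317 ÷ 3600 = 9 remainder 917
Minutes: 917 ÷ 60 = 15 remainder 17
Seconds: 17


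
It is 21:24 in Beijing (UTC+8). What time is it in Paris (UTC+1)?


Time difference = UTC+1 - UTC+8 = -7 hours
New hour = (21 -7) mod 24
= 14 mod 24 = 14
Minutes unchanged → 14:24

14:24


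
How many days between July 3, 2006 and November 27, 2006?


147 days

From July 3, 2006 to November 27, 2006
Rest of July 2006: 31 - 3 = 28
Full months: August 31, September 30, October 31
Days into November 2006: 27
Total = 28 + 31 + 30 + 31 + 27 = 147 days


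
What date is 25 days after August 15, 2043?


September 9, 2043

Start: August 15, 2043
Add 25 days
August 15 → September 1: 31 - 15 + 1 = 17 days (25 - 17 = 8 left)
September 1 + 8 = September 9, 2043


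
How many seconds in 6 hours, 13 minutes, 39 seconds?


22419 seconds

Hours: 6 × 3600 = 21600
Minutes: 13 × 60 = 780
Seconds: 39
Total = 21600 + 780 + 39 = 22419


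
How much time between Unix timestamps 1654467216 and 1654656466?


Difference = 1654656466 - 1654467216 = 189250 seconds
In hours: 189250 / 3600 ≈ 52.6
In days: 189250 / 86400 ≈ 2.19

189250 seconds (52.6 hours / 2.19 days)


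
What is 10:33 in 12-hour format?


10:33 AM

Hour: 10
10 < 12 → AM


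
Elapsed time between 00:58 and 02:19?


End time in minutes: 2×60 + 19 = 139
Start time in minutes: 0×60 + 58 = 58
Difference = 139 - 58 = 81 minutes
= 1 hours 21 minutes

1h 21m


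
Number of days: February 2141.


Month: February (month 2)
February: 28 or 29 (leap year)
2141 leap year? No

28 days


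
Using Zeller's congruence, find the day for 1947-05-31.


Saturday

Zeller's congruence:
q=31, m=5, k=47, j=19
h = (31 + ⌊13×6/5⌋ + 47 + ⌊47/4⌋ + ⌊19/4⌋ - 2×19) mod 7
= (31 + 15 + 47 + 11 + 4 - 38) mod 7
= 70 mod 7 = 0
h=0 → Saturday


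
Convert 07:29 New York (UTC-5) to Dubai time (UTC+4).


Time difference = UTC+4 - UTC-5 = +9 hours
New hour = (7 + 9) mod 24
= 16 mod 24 = 16
Minutes unchanged → 16:29

16:29


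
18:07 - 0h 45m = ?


Start: 1087 minutes from midnight
Subtract: 45 minutes
Remaining: 1087 - 45 = 1042
Hours: 17, Minutes: 22

17:22


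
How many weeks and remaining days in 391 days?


55 weeks 6 days

Weeks: 391 ÷ 7 = 55 remainder 6


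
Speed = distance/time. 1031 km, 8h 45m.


117.8 km/h

Distance: 1031 km
Time: 8h 45m = 525 min = 525/60 = 35/4 hours
Speed = 1031 ÷ (35/4) = 1031 × 4 / 35 = 4124/35 ≈ 117.8 km/h


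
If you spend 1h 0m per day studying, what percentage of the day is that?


4.2%

Time: 60 minutes
Day: 1440 minutes
Percentage = (60/1440) × 100 ≈ 4.2%


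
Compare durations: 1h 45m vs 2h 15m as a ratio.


7:9 (0.78)

Duration 1: 105 minutes
Duration 2: 135 minutes
Ratio = 105:135
GCD = 15
Simplified = 7:9
As a decimal: 7/9 ≈ 0.78


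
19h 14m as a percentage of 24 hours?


0.8014 (80.14%)

Total minutes: 19×60 + 14 = 1154
Day = 24×60 = 1440 minutes
Fraction = 1154/1440 ≈ 0.8014
As a percentage: 1154/1440 × 100 ≈ 80.14%


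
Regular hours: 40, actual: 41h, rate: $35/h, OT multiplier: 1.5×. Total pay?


$1452.50

Regular: 40h × $35 = $1400.00
Overtime: 41 - 40 = 1h
OT pay: 1h × $35 × 1.5 = $52.50
Total = $1400.00 + $52.50 = $1452.50


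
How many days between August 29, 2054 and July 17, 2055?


322 days

From August 29, 2054 to July 17, 2055
Rest of August 2054: 31 - 29 = 2
Full months: September 30, October 31, November 30, December 31, January 31, February 2055 28, March 31, April 30, May 31, June 30
Days into July 2055: 17
Total = 2 + 30 + 31 + 30 + 31 + 31 + 28 + 31 + 30 + 31 + 30 + 17 = 322 days


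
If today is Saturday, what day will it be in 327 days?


Thursday

Start: Saturday (index 5)
(5 + 327) mod 7
= 332 mod 7
= 3
Index 3 → Thursday


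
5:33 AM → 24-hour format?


05:33

Input: 5:33 AM
AM hour stays: 5


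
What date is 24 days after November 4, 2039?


November 28, 2039

Start: November 4, 2039
Add 24 days
November 4 + 24 = November 28, 2039


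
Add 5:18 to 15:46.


Start: 946 minutes from midnight
Add: 318 minutes
Total: 1264 minutes
Hours: 1264 ÷ 60 = 21 remainder 4

21:04


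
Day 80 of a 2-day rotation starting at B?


Shift A

Shifts: A, B
Start: B (index 1)
Day 80: (1 + 80 - 1) mod 2
= 80 mod 2
= 0
Index 0 → shift A


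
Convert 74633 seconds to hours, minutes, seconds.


20h 43m 53s

Hours: 74633 ÷ 3600 = 20 remainder 2633
Minutes: 2633 ÷ 60 = 43 remainder 53
Seconds: 53


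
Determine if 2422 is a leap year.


Rules: divisible by 4 AND (not by 100 OR by 400)
2422 ÷ 4 = 605 remainder 2 → not divisible by 4
Not divisible by 4 → not a leap year

No


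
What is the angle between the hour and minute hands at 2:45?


Hour hand = 2×30 + 45×0.5 = 82.5°
Minute hand = 45×6 = 270°
Difference = |82.5 - 270| = 187.5°
Since > 180°: 360 - 187.5 = 172.5°

172.5°


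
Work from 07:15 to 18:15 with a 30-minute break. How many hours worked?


Total time = (18×60+15) - (7×60+15)
= 1095 - 435 = 660 min
Minus break: 660 - 30 = 630 min
= 10h 30m

10h 30m (630 minutes)


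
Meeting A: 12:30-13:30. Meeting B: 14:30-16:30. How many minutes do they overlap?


0 minutes

Meeting A: 750-810 (in minutes from midnight)
Meeting B: 870-990
Overlap start = max(750, 870) = 870
Overlap end = min(810, 990) = 810
Overlap = max(0, 810 - 870) = 0 min


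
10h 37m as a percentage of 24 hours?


Total minutes: 10×60 + 37 = 637
Day = 24×60 = 1440 minutes
Fraction = 637/1440 ≈ 0.4424
As a percentage: 637/1440 × 100 ≈ 44.24%

0.4424 (44.24%)


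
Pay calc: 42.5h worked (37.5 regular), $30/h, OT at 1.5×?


Regular: 37.5h × $30 = $1125.00
Overtime: 42.5 - 37.5 = 5.0h
OT pay: 5.0h × $30 × 1.5 = $225.00
Total = $1125.00 + $225.00 = $1350.00

$1350.00


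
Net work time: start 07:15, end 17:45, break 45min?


9h 45m (585 minutes)

Total time = (17×60+45) - (7×60+15)
= 1065 - 435 = 630 min
Minus break: 630 - 45 = 585 min
= 9h 45m


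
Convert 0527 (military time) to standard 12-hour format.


Hour: 5
5 < 12 → AM

5:27 AM


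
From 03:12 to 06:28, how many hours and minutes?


3h 16m

End time in minutes: 6×60 + 28 = 388
Start time in minutes: 3×60 + 12 = 192
Difference = 388 - 192 = 196 minutes
= 3 hours 16 minutes


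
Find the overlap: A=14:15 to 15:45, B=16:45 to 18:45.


0 minutes

Meeting A: 855-945 (in minutes from midnight)
Meeting B: 1005-1125
Overlap start = max(855, 1005) = 1005
Overlap end = min(945, 1125) = 945
Overlap = max(0, 945 - 1005) = 0 min


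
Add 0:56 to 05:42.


06:38

Start: 342 minutes from midnight
Add: 56 minutes
Total: 398 minutes
Hours: 398 ÷ 60 = 6 remainder 38


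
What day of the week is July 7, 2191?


Thursday

Zeller's congruence:
q=7, m=7, k=91, j=21
h = (7 + ⌊13×8/5⌋ + 91 + ⌊91/4⌋ + ⌊21/4⌋ - 2×21) mod 7
= (7 + 20 + 91 + 22 + 5 - 42) mod 7
= 103 mod 7 = 5
h=5 → Thursday


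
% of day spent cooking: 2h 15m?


9.4%

Time: 135 minutes
Day: 1440 minutes
Percentage = (135/1440) × 100 ≈ 9.4%


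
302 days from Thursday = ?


Start: Thursday (index 3)
(3 + 302) mod 7
= 305 mod 7
= 4
Index 4 → Friday

Friday


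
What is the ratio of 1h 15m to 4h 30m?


5:18 (0.28)

Duration 1: 75 minutes
Duration 2: 270 minutes
Ratio = 75:270
GCD = 15
Simplified = 5:18
As a decimal: 5/18 ≈ 0.28


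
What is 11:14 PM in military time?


Input: 11:14 PM
PM: 11 + 12 = 23

23:14


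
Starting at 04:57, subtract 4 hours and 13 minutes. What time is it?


Start: 297 minutes from midnight
Subtract: 253 minutes
Remaining: 297 - 253 = 44
Hours: 0, Minutes: 44

00:44


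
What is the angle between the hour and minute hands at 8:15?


157.5°

Hour hand = 8×30 + 15×0.5 = 247.5°
Minute hand = 15×6 = 90°
Difference = |247.5 - 90| = 157.5°


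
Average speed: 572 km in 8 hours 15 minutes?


69.3 km/h

Distance: 572 km
Time: 8h 15m = 495 min = 495/60 = 33/4 hours
Speed = 572 ÷ (33/4) = 572 × 4 / 33 = 2288/33 ≈ 69.3 km/h


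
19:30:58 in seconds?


Hours: 19 × 3600 = 68400
Minutes: 30 × 60 = 1800
Seconds: 58
Total = 68400 + 1800 + 58 = 70258

70258 seconds


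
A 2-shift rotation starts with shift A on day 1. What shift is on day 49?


Shift A

Shifts: A, B
Start: A (index 0)
Day 49: (0 + 49 - 1) mod 2
= 48 mod 2
= 0
Index 0 → shift A


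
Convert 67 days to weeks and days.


9 weeks 4 days

Weeks: 67 ÷ 7 = 9 remainder 4


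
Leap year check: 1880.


Yes

Rules: divisible by 4 AND (not by 100 OR by 400)
1880 ÷ 4 = 470 exactly → divisible by 4
1880 ÷ 100 = 18 remainder 80 → not divisible by 100
Divisible by 4 but not by 100 → leap year


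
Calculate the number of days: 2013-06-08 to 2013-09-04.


From June 8, 2013 to September 4, 2013
Rest of June 2013: 30 - 8 = 22
Full months: July 31, August 31
Days into September 2013: 4
Total = 22 + 31 + 31 + 4 = 88 days

88 days


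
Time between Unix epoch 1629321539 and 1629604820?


Difference = 1629604820 - 1629321539 = 283281 seconds
In hours: 283281 / 3600 ≈ 78.7
In days: 283281 / 86400 ≈ 3.28

283281 seconds (78.7 hours / 3.28 days)


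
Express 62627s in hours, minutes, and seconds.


17h 23m 47s

Hours: 62627 ÷ 3600 = 17 remainder 1427
Minutes: 1427 ÷ 60 = 23 remainder 47
Seconds: 47


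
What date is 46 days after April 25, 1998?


June 10, 1998

Start: April 25, 1998
Add 46 days
April 25 → May 1: 30 - 25 + 1 = 6 days (46 - 6 = 40 left)
May 1 → June 1: 31 - 1 + 1 = 31 days (40 - 31 = 9 left)
June 1 + 9 = June 10, 1998


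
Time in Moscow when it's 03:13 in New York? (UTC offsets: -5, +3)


Time difference = UTC+3 - UTC-5 = +8 hours
New hour = (3 + 8) mod 24
= 11 mod 24 = 11
Minutes unchanged → 11:13

11:13


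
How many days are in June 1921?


30 days

Month: June (month 6)
June has 30 days


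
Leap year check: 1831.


No

Rules: divisible by 4 AND (not by 100 OR by 400)
1831 ÷ 4 = 457 remainder 3 → not divisible by 4
Not divisible by 4 → not a leap year


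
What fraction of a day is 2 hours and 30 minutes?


0.1042 (10.42%)

Total minutes: 2×60 + 30 = 150
Day = 24×60 = 1440 minutes
Fraction = 150/1440 ≈ 0.1042
As a percentage: 150/1440 × 100 ≈ 10.42%


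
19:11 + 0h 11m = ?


19:22

Start: 1151 minutes from midnight
Add: 11 minutes
Total: 1162 minutes
Hours: 1162 ÷ 60 = 19 remainder 22


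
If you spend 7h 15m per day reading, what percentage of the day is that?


Time: 435 minutes
Day: 1440 minutes
Percentage = (435/1440) × 100 ≈ 30.2%

30.2%


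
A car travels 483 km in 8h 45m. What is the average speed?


55.2 km/h

Distance: 483 km
Time: 8h 45m = 525 min = 525/60 = 35/4 hours
Speed = 483 ÷ (35/4) = 483 × 4 / 35 = 1932/35 = 55.2 km/h


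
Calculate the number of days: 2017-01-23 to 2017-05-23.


From January 23, 2017 to May 23, 2017
Rest of January 2017: 31 - 23 = 8
Full months: February 2017 28, March 31, April 30
Days into May 2017: 23
Total = 8 + 28 + 31 + 30 + 23 = 120 days

120 days


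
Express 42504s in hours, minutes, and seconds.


Hours: 42504 ÷ 3600 = 11 remainder 2904
Minutes: 2904 ÷ 60 = 48 remainder 24
Seconds: 24

11h 48m 24s


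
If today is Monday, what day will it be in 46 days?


Friday

Start: Monday (index 0)
(0 + 46) mod 7
= 46 mod 7
= 4
Index 4 → Friday


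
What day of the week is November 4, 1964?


Zeller's congruence:
q=4, m=11, k=64, j=19
h = (4 + ⌊13×12/5⌋ + 64 + ⌊64/4⌋ + ⌊19/4⌋ - 2×19) mod 7
= (4 + 31 + 64 + 16 + 4 - 38) mod 7
= 81 mod 7 = 4
h=4 → Wednesday

Wednesday


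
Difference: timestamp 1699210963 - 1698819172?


391791 seconds (108.8 hours / 4.53 days)

Difference = 1699210963 - 1698819172 = 391791 seconds
In hours: 391791 / 3600 ≈ 108.8
In days: 391791 / 86400 ≈ 4.53


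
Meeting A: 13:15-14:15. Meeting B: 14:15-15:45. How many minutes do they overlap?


Meeting A: 795-855 (in minutes from midnight)
Meeting B: 855-945
Overlap start = max(795, 855) = 855
Overlap end = min(855, 945) = 855
Overlap = max(0, 855 - 855) = 0 min

0 minutes


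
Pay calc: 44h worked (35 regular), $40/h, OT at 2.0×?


Regular: 35h × $40 = $1400.00
Overtime: 44 - 35 = 9h
OT pay: 9h × $40 × 2.0 = $720.00
Total = $1400.00 + $720.00 = $2120.00

$2120.00


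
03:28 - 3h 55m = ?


Start: 208 minutes from midnight
Subtract: 235 minutes
Remaining: 208 - 235 = -27
Negative → add 24×60 = 1413
Hours: 23, Minutes: 33

23:33


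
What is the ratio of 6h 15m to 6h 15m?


1:1 (1.00)

Duration 1: 375 minutes
Duration 2: 375 minutes
Ratio = 375:375
GCD = 375
Simplified = 1:1
As a decimal: 1/1 = 1.00


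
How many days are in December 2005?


31 days

Month: December (month 12)
December has 31 days


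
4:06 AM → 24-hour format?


04:06

Input: 4:06 AM
AM hour stays: 4


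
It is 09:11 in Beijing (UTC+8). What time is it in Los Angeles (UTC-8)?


Time difference = UTC-8 - UTC+8 = -16 hours
New hour = (9 -16) mod 24
= -7 mod 24 = 17
Minutes unchanged → 17:11; -7 < 0 → previous day

17:11 (previous day)


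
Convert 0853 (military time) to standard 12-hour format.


Hour: 8
8 < 12 → AM

8:53 AM


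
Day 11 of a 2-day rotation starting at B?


Shift B

Shifts: A, B
Start: B (index 1)
Day 11: (1 + 11 - 1) mod 2
= 11 mod 2
= 1
Index 1 → shift B


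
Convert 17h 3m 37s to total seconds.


61417 seconds

Hours: 17 × 3600 = 61200
Minutes: 3 × 60 = 180
Seconds: 37
Total = 61200 + 180 + 37 = 61417


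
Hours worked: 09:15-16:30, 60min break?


6h 15m (375 minutes)

Total time = (16×60+30) - (9×60+15)
= 990 - 555 = 435 min
Minus break: 435 - 60 = 375 min
= 6h 15m


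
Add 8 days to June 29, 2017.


July 7, 2017

Start: June 29, 2017
Add 8 days
June 29 → July 1: 30 - 29 + 1 = 2 days (8 - 2 = 6 left)
July 1 + 6 = July 7, 2017


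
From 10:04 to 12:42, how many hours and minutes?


2h 38m

End time in minutes: 12×60 + 42 = 762
Start time in minutes: 10×60 + 4 = 604
Difference = 762 - 604 = 158 minutes
= 2 hours 38 minutes


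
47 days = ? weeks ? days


6 weeks 5 days

Weeks: 47 ÷ 7 = 6 remainder 5


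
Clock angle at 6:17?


Hour hand = 6×30 + 17×0.5 = 188.5°
Minute hand = 17×6 = 102°
Difference = |188.5 - 102| = 86.5°

86.5°


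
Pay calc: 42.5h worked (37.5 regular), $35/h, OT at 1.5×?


Regular: 37.5h × $35 = $1312.50
Overtime: 42.5 - 37.5 = 5.0h
OT pay: 5.0h × $35 × 1.5 = $262.50
Total = $1312.50 + $262.50 = $1575.00

$1575.00


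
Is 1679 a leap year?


Rules: divisible by 4 AND (not by 100 OR by 400)
1679 ÷ 4 = 419 remainder 3 → not divisible by 4
Not divisible by 4 → not a leap year

No


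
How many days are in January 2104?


31 days

Month: January (month 1)
January has 31 days


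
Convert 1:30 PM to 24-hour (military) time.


Input: 1:30 PM
PM: 1 + 12 = 13

13:30


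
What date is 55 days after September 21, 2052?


November 15, 2052

Start: September 21, 2052
Add 55 days
September 21 → October 1: 30 - 21 + 1 = 10 days (55 - 10 = 45 left)
October 1 → November 1: 31 - 1 + 1 = 31 days (45 - 31 = 14 left)
November 1 + 14 = November 15, 2052


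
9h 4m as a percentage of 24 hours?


0.3778 (37.78%)

Total minutes: 9×60 + 4 = 544
Day = 24×60 = 1440 minutes
Fraction = 544/1440 ≈ 0.3778
As a percentage: 544/1440 × 100 ≈ 37.78%


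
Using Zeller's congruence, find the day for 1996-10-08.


Tuesday

Zeller's congruence:
q=8, m=10, k=96, j=19
h = (8 + ⌊13×11/5⌋ + 96 + ⌊96/4⌋ + ⌊19/4⌋ - 2×19) mod 7
= (8 + 28 + 96 + 24 + 4 - 38) mod 7
= 122 mod 7 = 3
h=3 → Tuesday


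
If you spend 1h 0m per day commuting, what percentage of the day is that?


4.2%

Time: 60 minutes
Day: 1440 minutes
Percentage = (60/1440) × 100 ≈ 4.2%


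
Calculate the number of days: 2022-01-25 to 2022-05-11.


From January 25, 2022 to May 11, 2022
Rest of January 2022: 31 - 25 = 6
Full months: February 2022 28, March 31, April 30
Days into May 2022: 11
Total = 6 + 28 + 31 + 30 + 11 = 106 days

106 days


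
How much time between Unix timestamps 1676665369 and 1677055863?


Difference = 1677055863 - 1676665369 = 390494 seconds
In hours: 390494 / 3600 ≈ 108.5
In days: 390494 / 86400 ≈ 4.52

390494 seconds (108.5 hours / 4.52 days)


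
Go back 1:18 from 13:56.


Start: 836 minutes from midnight
Subtract: 78 minutes
Remaining: 836 - 78 = 758
Hours: 12, Minutes: 38

12:38


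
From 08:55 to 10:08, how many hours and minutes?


1h 13m

End time in minutes: 10×60 + 8 = 608
Start time in minutes: 8×60 + 55 = 535
Difference = 608 - 535 = 73 minutes
= 1 hours 13 minutes


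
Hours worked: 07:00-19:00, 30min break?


11h 30m (690 minutes)

Total time = (19×60+0) - (7×60+0)
= 1140 - 420 = 720 min
Minus break: 720 - 30 = 690 min
= 11h 30m


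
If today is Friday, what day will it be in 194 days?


Start: Friday (index 4)
(4 + 194) mod 7
= 198 mod 7
= 2
Index 2 → Wednesday

Wednesday


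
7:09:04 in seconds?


Hours: 7 × 3600 = 25200
Minutes: 9 × 60 = 540
Seconds: 4
Total = 25200 + 540 + 4 = 25744

25744 seconds


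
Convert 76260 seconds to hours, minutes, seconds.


21h 11m 0s

Hours: 76260 ÷ 3600 = 21 remainder 660
Minutes: 660 ÷ 60 = 11 remainder 0
Seconds: 0


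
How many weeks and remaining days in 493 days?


Weeks: 493 ÷ 7 = 70 remainder 3

70 weeks 3 days


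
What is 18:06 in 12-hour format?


Hour: 18
18 - 12 = 6 → PM

6:06 PM


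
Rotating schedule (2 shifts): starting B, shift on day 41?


Shift B

Shifts: A, B
Start: B (index 1)
Day 41: (1 + 41 - 1) mod 2
= 41 mod 2
= 1
Index 1 → shift B


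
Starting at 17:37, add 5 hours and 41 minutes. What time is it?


Start: 1057 minutes from midnight
Add: 341 minutes
Total: 1398 minutes
Hours: 1398 ÷ 60 = 23 remainder 18

23:18


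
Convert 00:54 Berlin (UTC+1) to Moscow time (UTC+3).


Time difference = UTC+3 - UTC+1 = +2 hours
New hour = (0 + 2) mod 24
= 2 mod 24 = 2
Minutes unchanged → 02:54

02:54


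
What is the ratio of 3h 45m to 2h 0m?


Duration 1: 225 minutes
Duration 2: 120 minutes
Ratio = 225:120
GCD = 15
Simplified = 15:8
As a decimal: 15/8 ≈ 1.88

15:8 (1.88)


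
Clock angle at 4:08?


Hour hand = 4×30 + 8×0.5 = 124.0°
Minute hand = 8×6 = 48°
Difference = |124.0 - 48| = 76.0°

76.0°


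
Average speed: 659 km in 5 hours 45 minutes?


Distance: 659 km
Time: 5h 45m = 345 min = 345/60 = 23/4 hours
Speed = 659 ÷ (23/4) = 659 × 4 / 23 = 2636/23 ≈ 114.6 km/h

114.6 km/h


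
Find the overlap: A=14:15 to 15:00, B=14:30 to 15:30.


30 minutes

Meeting A: 855-900 (in minutes from midnight)
Meeting B: 870-930
Overlap start = max(855, 870) = 870
Overlap end = min(900, 930) = 900
Overlap = max(0, 900 - 870) = 30 min


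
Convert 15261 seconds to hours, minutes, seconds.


4h 14m 21s

Hours: 15261 ÷ 3600 = 4 remainder 861
Minutes: 861 ÷ 60 = 14 remainder 21
Seconds: 21


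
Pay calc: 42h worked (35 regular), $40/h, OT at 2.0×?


Regular: 35h × $40 = $1400.00
Overtime: 42 - 35 = 7h
OT pay: 7h × $40 × 2.0 = $560.00
Total = $1400.00 + $560.00 = $1960.00

$1960.00


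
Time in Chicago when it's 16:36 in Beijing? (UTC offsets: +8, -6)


Time difference = UTC-6 - UTC+8 = -14 hours
New hour = (16 -14) mod 24
= 2 mod 24 = 2
Minutes unchanged → 02:36

02:36


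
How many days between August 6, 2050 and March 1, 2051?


From August 6, 2050 to March 1, 2051
Rest of August 2050: 31 - 6 = 25
Full months: September 30, October 31, November 30, December 31, January 31, February 2051 28
Days into March 2051: 1
Total = 25 + 30 + 31 + 30 + 31 + 31 + 28 + 1 = 207 days

207 days


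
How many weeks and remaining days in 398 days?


Weeks: 398 ÷ 7 = 56 remainder 6

56 weeks 6 days


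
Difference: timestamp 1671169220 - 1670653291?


Difference = 1671169220 - 1670653291 = 515929 seconds
In hours: 515929 / 3600 ≈ 143.3
In days: 515929 / 86400 ≈ 5.97

515929 seconds (143.3 hours / 5.97 days)


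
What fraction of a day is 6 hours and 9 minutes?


Total minutes: 6×60 + 9 = 369
Day = 24×60 = 1440 minutes
Fraction = 369/1440 ≈ 0.2563
As a percentage: 369/1440 × 100 ≈ 25.63%

0.2563 (25.63%)


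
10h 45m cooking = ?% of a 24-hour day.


Time: 645 minutes
Day: 1440 minutes
Percentage = (645/1440) × 100 ≈ 44.8%

44.8%


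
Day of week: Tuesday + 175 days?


Start: Tuesday (index 1)
(1 + 175) mod 7
= 176 mod 7
= 1
Index 1 → Tuesday

Tuesday


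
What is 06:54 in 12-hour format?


Hour: 6
6 < 12 → AM

6:54 AM


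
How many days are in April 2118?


Month: April (month 4)
April has 30 days

30 days


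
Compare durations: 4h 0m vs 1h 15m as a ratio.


16:5 (3.20)

Duration 1: 240 minutes
Duration 2: 75 minutes
Ratio = 240:75
GCD = 15
Simplified = 16:5
As a decimal: 16/5 = 3.20


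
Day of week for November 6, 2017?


Monday

Zeller's congruence:
q=6, m=11, k=17, j=20
h = (6 + ⌊13×12/5⌋ + 17 + ⌊17/4⌋ + ⌊20/4⌋ - 2×20) mod 7
= (6 + 31 + 17 + 4 + 5 - 40) mod 7
= 23 mod 7 = 2
h=2 → Monday


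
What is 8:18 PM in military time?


20:18

Input: 8:18 PM
PM: 8 + 12 = 20


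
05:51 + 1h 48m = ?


07:39

Start: 351 minutes from midnight
Add: 108 minutes
Total: 459 minutes
Hours: 459 ÷ 60 = 7 remainder 39


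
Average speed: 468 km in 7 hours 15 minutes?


64.6 km/h

Distance: 468 km
Time: 7h 15m = 435 min = 435/60 = 29/4 hours
Speed = 468 ÷ (29/4) = 468 × 4 / 29 = 1872/29 ≈ 64.6 km/h


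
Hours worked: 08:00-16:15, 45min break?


7h 30m (450 minutes)

Total time = (16×60+15) - (8×60+0)
= 975 - 480 = 495 min
Minus break: 495 - 45 = 450 min
= 7h 30m


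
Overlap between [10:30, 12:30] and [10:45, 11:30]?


Meeting A: 630-750 (in minutes from midnight)
Meeting B: 645-690
Overlap start = max(630, 645) = 645
Overlap end = min(750, 690) = 690
Overlap = max(0, 690 - 645) = 45 min

45 minutes


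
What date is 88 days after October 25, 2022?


Start: October 25, 2022
Add 88 days
October 25 → November 1: 31 - 25 + 1 = 7 days (88 - 7 = 81 left)
November 1 → December 1: 30 - 1 + 1 = 30 days (81 - 30 = 51 left)
December 1 → January 1: 31 - 1 + 1 = 31 days (51 - 31 = 20 left)
January 1 + 20 = January 21, 2023

January 21, 2023


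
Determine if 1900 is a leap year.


Rules: divisible by 4 AND (not by 100 OR by 400)
1900 ÷ 4 = 475 exactly → divisible by 4
1900 ÷ 100 = 19 exactly → divisible by 100
1900 ÷ 400 = 4 remainder 300 → not divisible by 400
Divisible by 100 but not by 400 → not a leap year

No


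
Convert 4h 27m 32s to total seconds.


16052 seconds

Hours: 4 × 3600 = 14400
Minutes: 27 × 60 = 1620
Seconds: 32
Total = 14400 + 1620 + 32 = 16052


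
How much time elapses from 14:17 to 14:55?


End time in minutes: 14×60 + 55 = 895
Start time in minutes: 14×60 + 17 = 857
Difference = 895 - 857 = 38 minutes
= 0 hours 38 minutes

0h 38m


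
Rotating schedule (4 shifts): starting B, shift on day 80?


Shifts: A, B, C, D
Start: B (index 1)
Day 80: (1 + 80 - 1) mod 4
= 80 mod 4
= 0
Index 0 → shift A

Shift A


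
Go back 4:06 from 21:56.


Start: 1316 minutes from midnight
Subtract: 246 minutes
Remaining: 1316 - 246 = 1070
Hours: 17, Minutes: 50

17:50


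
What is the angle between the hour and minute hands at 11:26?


173.0°

Hour hand = 11×30 + 26×0.5 = 343.0°
Minute hand = 26×6 = 156°
Difference = |343.0 - 156| = 187.0°
Since > 180°: 360 - 187.0 = 173.0°


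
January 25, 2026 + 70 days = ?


April 5, 2026

Start: January 25, 2026
Add 70 days
January 25 → February 1: 31 - 25 + 1 = 7 days (70 - 7 = 63 left)
February 1 → March 1: 28 - 1 + 1 = 28 days (63 - 28 = 35 left)
March 1 → April 1: 31 - 1 + 1 = 31 days (35 - 31 = 4 left)
April 1 + 4 = April 5, 2026


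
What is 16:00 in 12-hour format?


4:00 PM

Hour: 16
16 - 12 = 4 → PM


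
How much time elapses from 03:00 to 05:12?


End time in minutes: 5×60 + 12 = 312
Start time in minutes: 3×60 + 0 = 180
Difference = 312 - 180 = 132 minutes
= 2 hours 12 minutes

2h 12m


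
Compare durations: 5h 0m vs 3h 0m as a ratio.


Duration 1: 300 minutes
Duration 2: 180 minutes
Ratio = 300:180
GCD = 60
Simplified = 5:3
As a decimal: 5/3 ≈ 1.67

5:3 (1.67)


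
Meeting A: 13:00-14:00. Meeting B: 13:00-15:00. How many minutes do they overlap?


Meeting A: 780-840 (in minutes from midnight)
Meeting B: 780-900
Overlap start = max(780, 780) = 780
Overlap end = min(840, 900) = 840
Overlap = max(0, 840 - 780) = 60 min

60 minutes


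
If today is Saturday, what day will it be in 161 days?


Saturday

Start: Saturday (index 5)
(5 + 161) mod 7
= 166 mod 7
= 5
Index 5 → Saturday


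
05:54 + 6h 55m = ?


12:49

Start: 354 minutes from midnight
Add: 415 minutes
Total: 769 minutes
Hours: 769 ÷ 60 = 12 remainder 49


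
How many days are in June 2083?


Month: June (month 6)
June has 30 days

30 days


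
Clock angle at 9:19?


Hour hand = 9×30 + 19×0.5 = 279.5°
Minute hand = 19×6 = 114°
Difference = |279.5 - 114| = 165.5°

165.5°


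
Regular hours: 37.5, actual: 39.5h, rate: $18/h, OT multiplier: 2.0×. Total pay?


Regular: 37.5h × $18 = $675.00
Overtime: 39.5 - 37.5 = 2.0h
OT pay: 2.0h × $18 × 2.0 = $72.00
Total = $675.00 + $72.00 = $747.00

$747.00


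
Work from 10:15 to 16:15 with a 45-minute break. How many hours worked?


5h 15m (315 minutes)

Total time = (16×60+15) - (10×60+15)
= 975 - 615 = 360 min
Minus break: 360 - 45 = 315 min
= 5h 15m


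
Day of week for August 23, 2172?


Sunday

Zeller's congruence:
q=23, m=8, k=72, j=21
h = (23 + ⌊13×9/5⌋ + 72 + ⌊72/4⌋ + ⌊21/4⌋ - 2×21) mod 7
= (23 + 23 + 72 + 18 + 5 - 42) mod 7
= 99 mod 7 = 1
h=1 → Sunday


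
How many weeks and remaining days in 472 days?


67 weeks 3 days

Weeks: 472 ÷ 7 = 67 remainder 3


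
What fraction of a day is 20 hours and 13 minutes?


0.8424 (84.24%)

Total minutes: 20×60 + 13 = 1213
Day = 24×60 = 1440 minutes
Fraction = 1213/1440 ≈ 0.8424
As a percentage: 1213/1440 × 100 ≈ 84.24%


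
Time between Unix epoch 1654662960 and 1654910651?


Difference = 1654910651 - 1654662960 = 247691 seconds
In hours: 247691 / 3600 ≈ 68.8
In days: 247691 / 86400 ≈ 2.87

247691 seconds (68.8 hours / 2.87 days)


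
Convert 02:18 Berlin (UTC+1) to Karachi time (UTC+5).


06:18

Time difference = UTC+5 - UTC+1 = +4 hours
New hour = (2 + 4) mod 24
= 6 mod 24 = 6
Minutes unchanged → 06:18


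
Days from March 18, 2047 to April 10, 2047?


From March 18, 2047 to April 10, 2047
Rest of March 2047: 31 - 18 = 13
Days into April 2047: 10
Total = 13 + 10 = 23 days

23 days


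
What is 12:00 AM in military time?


00:00

Input: 12:00 AM
12 AM → 00 (midnight)


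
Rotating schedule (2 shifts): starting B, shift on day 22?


Shifts: A, B
Start: B (index 1)
Day 22: (1 + 22 - 1) mod 2
= 22 mod 2
= 0
Index 0 → shift A

Shift A


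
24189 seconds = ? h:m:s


6h 43m 9s

Hours: 24189 ÷ 3600 = 6 remainder 2589
Minutes: 2589 ÷ 60 = 43 remainder 9
Seconds: 9


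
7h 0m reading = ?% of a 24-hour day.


29.2%

Time: 420 minutes
Day: 1440 minutes
Percentage = (420/1440) × 100 ≈ 29.2%


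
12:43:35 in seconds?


Hours: 12 × 3600 = 43200
Minutes: 43 × 60 = 2580
Seconds: 35
Total = 43200 + 2580 + 35 = 45815

45815 seconds


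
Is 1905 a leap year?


Rules: divisible by 4 AND (not by 100 OR by 400)
1905 ÷ 4 = 476 remainder 1 → not divisible by 4
Not divisible by 4 → not a leap year

No


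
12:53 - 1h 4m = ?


Start: 773 minutes from midnight
Subtract: 64 minutes
Remaining: 773 - 64 = 709
Hours: 11, Minutes: 49

11:49


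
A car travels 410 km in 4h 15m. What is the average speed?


Distance: 410 km
Time: 4h 15m = 255 min = 255/60 = 17/4 hours
Speed = 410 ÷ (17/4) = 410 × 4 / 17 = 1640/17 ≈ 96.5 km/h

96.5 km/h


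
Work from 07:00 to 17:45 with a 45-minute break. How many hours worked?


10h 0m (600 minutes)

Total time = (17×60+45) - (7×60+0)
= 1065 - 420 = 645 min
Minus break: 645 - 45 = 600 min
= 10h 0m


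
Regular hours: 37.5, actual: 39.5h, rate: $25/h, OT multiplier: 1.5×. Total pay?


$1012.50

Regular: 37.5h × $25 = $937.50
Overtime: 39.5 - 37.5 = 2.0h
OT pay: 2.0h × $25 × 1.5 = $75.00
Total = $937.50 + $75.00 = $1012.50


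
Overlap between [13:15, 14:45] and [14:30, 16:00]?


15 minutes

Meeting A: 795-885 (in minutes from midnight)
Meeting B: 870-960
Overlap start = max(795, 870) = 870
Overlap end = min(885, 960) = 885
Overlap = max(0, 885 - 870) = 15 min


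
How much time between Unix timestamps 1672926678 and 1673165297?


Difference = 1673165297 - 1672926678 = 238619 seconds
In hours: 238619 / 3600 ≈ 66.3
In days: 238619 / 86400 ≈ 2.76

238619 seconds (66.3 hours / 2.76 days)


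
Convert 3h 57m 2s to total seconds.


14222 seconds

Hours: 3 × 3600 = 10800
Minutes: 57 × 60 = 3420
Seconds: 2
Total = 10800 + 3420 + 2 = 14222


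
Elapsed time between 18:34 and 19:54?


1h 20m

End time in minutes: 19×60 + 54 = 1194
Start time in minutes: 18×60 + 34 = 1114
Difference = 1194 - 1114 = 80 minutes
= 1 hours 20 minutes


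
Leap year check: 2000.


Yes

Rules: divisible by 4 AND (not by 100 OR by 400)
2000 ÷ 4 = 500 exactly → divisible by 4
2000 ÷ 100 = 20 exactly → divisible by 100
2000 ÷ 400 = 5 exactly → divisible by 400
Divisible by 400 → leap year


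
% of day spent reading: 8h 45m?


Time: 525 minutes
Day: 1440 minutes
Percentage = (525/1440) × 100 ≈ 36.5%

36.5%


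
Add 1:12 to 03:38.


04:50

Start: 218 minutes from midnight
Add: 72 minutes
Total: 290 minutes
Hours: 290 ÷ 60 = 4 remainder 50


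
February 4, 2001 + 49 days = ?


March 25, 2001

Start: February 4, 2001
Add 49 days
February 4 → March 1: 28 - 4 + 1 = 25 days (49 - 25 = 24 left)
March 1 + 24 = March 25, 2001


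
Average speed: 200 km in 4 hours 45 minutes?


Distance: 200 km
Time: 4h 45m = 285 min = 285/60 = 19/4 hours
Speed = 200 ÷ (19/4) = 200 × 4 / 19 = 800/19 ≈ 42.1 km/h

42.1 km/h


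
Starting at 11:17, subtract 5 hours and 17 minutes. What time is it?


06:00

Start: 677 minutes from midnight
Subtract: 317 minutes
Remaining: 677 - 317 = 360
Hours: 6, Minutes: 0


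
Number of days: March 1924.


31 days

Month: March (month 3)
March has 31 days


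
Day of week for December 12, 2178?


Zeller's congruence:
q=12, m=12, k=78, j=21
h = (12 + ⌊13×13/5⌋ + 78 + ⌊78/4⌋ + ⌊21/4⌋ - 2×21) mod 7
= (12 + 33 + 78 + 19 + 5 - 42) mod 7
= 105 mod 7 = 0
h=0 → Saturday

Saturday


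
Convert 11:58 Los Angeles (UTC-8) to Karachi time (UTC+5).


Time difference = UTC+5 - UTC-8 = +13 hours
New hour = (11 + 13) mod 24
= 24 mod 24 = 0
Minutes unchanged → 00:58; 24 ≥ 24 → next day

00:58 (next day)


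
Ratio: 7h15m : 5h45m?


29:23 (1.26)

Duration 1: 435 minutes
Duration 2: 345 minutes
Ratio = 435:345
GCD = 15
Simplified = 29:23
As a decimal: 29/23 ≈ 1.26


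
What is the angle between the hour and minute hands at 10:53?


8.5°

Hour hand = 10×30 + 53×0.5 = 326.5°
Minute hand = 53×6 = 318°
Difference = |326.5 - 318| = 8.5°


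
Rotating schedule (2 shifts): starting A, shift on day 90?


Shift B

Shifts: A, B
Start: A (index 0)
Day 90: (0 + 90 - 1) mod 2
= 89 mod 2
= 1
Index 1 → shift B


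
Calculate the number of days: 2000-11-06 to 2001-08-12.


From November 6, 2000 to August 12, 2001
Rest of November 2000: 30 - 6 = 24
Full months: December 31, January 31, February 2001 28, March 31, April 30, May 31, June 30, July 31
Days into August 2001: 12
Total = 24 + 31 + 31 + 28 + 31 + 30 + 31 + 30 + 31 + 12 = 279 days

279 days


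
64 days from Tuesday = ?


Wednesday

Start: Tuesday (index 1)
(1 + 64) mod 7
= 65 mod 7
= 2
Index 2 → Wednesday


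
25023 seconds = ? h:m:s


6h 57m 3s

Hours: 25023 ÷ 3600 = 6 remainder 3423
Minutes: 3423 ÷ 60 = 57 remainder 3
Seconds: 3


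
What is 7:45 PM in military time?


Input: 7:45 PM
PM: 7 + 12 = 19

19:45


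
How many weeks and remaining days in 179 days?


Weeks: 179 ÷ 7 = 25 remainder 4

25 weeks 4 days


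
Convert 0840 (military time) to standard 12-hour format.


Hour: 8
8 < 12 → AM

8:40 AM


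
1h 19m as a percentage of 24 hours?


0.0549 (5.49%)

Total minutes: 1×60 + 19 = 79
Day = 24×60 = 1440 minutes
Fraction = 79/1440 ≈ 0.0549
As a percentage: 79/1440 × 100 ≈ 5.49%


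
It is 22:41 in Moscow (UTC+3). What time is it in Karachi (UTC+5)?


00:41 (next day)

Time difference = UTC+5 - UTC+3 = +2 hours
New hour = (22 + 2) mod 24
= 24 mod 24 = 0
Minutes unchanged → 00:41; 24 ≥ 24 → next day


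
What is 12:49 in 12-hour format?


Hour: 12
12 → 12 PM (noon)

12:49 PM


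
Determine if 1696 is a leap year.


Rules: divisible by 4 AND (not by 100 OR by 400)
1696 ÷ 4 = 424 exactly → divisible by 4
1696 ÷ 100 = 16 remainder 96 → not divisible by 100
Divisible by 4 but not by 100 → leap year

Yes


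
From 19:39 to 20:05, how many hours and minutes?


End time in minutes: 20×60 + 5 = 1205
Start time in minutes: 19×60 + 39 = 1179
Difference = 1205 - 1179 = 26 minutes
= 0 hours 26 minutes

0h 26m


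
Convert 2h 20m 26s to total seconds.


Hours: 2 × 3600 = 7200
Minutes: 20 × 60 = 1200
Seconds: 26
Total = 7200 + 1200 + 26 = 8426

8426 seconds


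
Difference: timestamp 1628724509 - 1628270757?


Difference = 1628724509 - 1628270757 = 453752 seconds
In hours: 453752 / 3600 ≈ 126.0
In days: 453752 / 86400 ≈ 5.25

453752 seconds (126.0 hours / 5.25 days)


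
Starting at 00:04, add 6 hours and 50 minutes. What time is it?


Start: 4 minutes from midnight
Add: 410 minutes
Total: 414 minutes
Hours: 414 ÷ 60 = 6 remainder 54

06:54


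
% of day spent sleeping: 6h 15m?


26.0%

Time: 375 minutes
Day: 1440 minutes
Percentage = (375/1440) × 100 ≈ 26.0%


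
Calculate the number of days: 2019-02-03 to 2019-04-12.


68 days

From February 3, 2019 to April 12, 2019
Rest of February 2019: 28 - 3 = 25
Full months: March 31
Days into April 2019: 12
Total = 25 + 31 + 12 = 68 days


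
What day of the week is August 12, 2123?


Thursday

Zeller's congruence:
q=12, m=8, k=23, j=21
h = (12 + ⌊13×9/5⌋ + 23 + ⌊23/4⌋ + ⌊21/4⌋ - 2×21) mod 7
= (12 + 23 + 23 + 5 + 5 - 42) mod 7
= 26 mod 7 = 5
h=5 → Thursday


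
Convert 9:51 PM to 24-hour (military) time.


21:51

Input: 9:51 PM
PM: 9 + 12 = 21
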